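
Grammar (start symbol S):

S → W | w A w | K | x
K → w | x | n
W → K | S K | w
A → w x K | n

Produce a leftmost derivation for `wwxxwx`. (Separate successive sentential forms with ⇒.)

S ⇒ W   [S → W]
W ⇒ SK   [W → S K]
SK ⇒ wAwK   [S → w A w]
wAwK ⇒ wwxKwK   [A → w x K]
wwxKwK ⇒ wwxxwK   [K → x]
wwxxwK ⇒ wwxxwx   [K → x]

S ⇒ W ⇒ SK ⇒ wAwK ⇒ wwxKwK ⇒ wwxxwK ⇒ wwxxwx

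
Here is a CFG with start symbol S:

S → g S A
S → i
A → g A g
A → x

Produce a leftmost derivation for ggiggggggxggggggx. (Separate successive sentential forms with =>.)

S => gSA   [S → g S A]
gSA => ggSAA   [S → g S A]
ggSAA => ggiAA   [S → i]
ggiAA => ggigAgA   [A → g A g]
ggigAgA => ggiggAggA   [A → g A g]
ggiggAggA => ggigggAgggA   [A → g A g]
ggigggAgggA => ggiggggAggggA   [A → g A g]
ggiggggAggggA => ggigggggAgggggA   [A → g A g]
ggigggggAgggggA => ggiggggggAggggggA   [A → g A g]
ggiggggggAggggggA => ggiggggggxggggggA   [A → x]
ggiggggggxggggggA => ggiggggggxggggggx   [A → x]

S => gSA => ggSAA => ggiAA => ggigAgA => ggiggAggA => ggigggAgggA => ggiggggAggggA => ggigggggAgggggA => ggiggggggAggggggA => ggiggggggxggggggA => ggiggggggxggggggx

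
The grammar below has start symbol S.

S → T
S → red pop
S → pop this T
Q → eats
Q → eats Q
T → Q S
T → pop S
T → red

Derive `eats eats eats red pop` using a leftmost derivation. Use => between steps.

S => T => Q S => eats Q S => eats eats Q S => eats eats eats S => eats eats eats red pop

S => T   [S → T]
T => Q S   [T → Q S]
Q S => eats Q S   [Q → eats Q]
eats Q S => eats eats Q S   [Q → eats Q]
eats eats Q S => eats eats eats S   [Q → eats]
eats eats eats S => eats eats eats red pop   [S → red pop]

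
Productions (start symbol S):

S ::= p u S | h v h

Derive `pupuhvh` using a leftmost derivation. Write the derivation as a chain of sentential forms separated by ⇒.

S ⇒ puS   [S ::= p u S]
puS ⇒ pupuS   [S ::= p u S]
pupuS ⇒ pupuhvh   [S ::= h v h]

S ⇒ puS ⇒ pupuS ⇒ pupuhvh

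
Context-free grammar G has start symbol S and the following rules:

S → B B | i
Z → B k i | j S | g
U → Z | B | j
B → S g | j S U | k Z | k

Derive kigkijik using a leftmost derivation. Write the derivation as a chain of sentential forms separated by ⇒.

S ⇒ BB ⇒ kZB ⇒ kBkiB ⇒ kSgkiB ⇒ kigkiB ⇒ kigkijSU ⇒ kigkijiU ⇒ kigkijiB ⇒ kigkijik

S ⇒ BB   [S → B B]
BB ⇒ kZB   [B → k Z]
kZB ⇒ kBkiB   [Z → B k i]
kBkiB ⇒ kSgkiB   [B → S g]
kSgkiB ⇒ kigkiB   [S → i]
kigkiB ⇒ kigkijSU   [B → j S U]
kigkijSU ⇒ kigkijiU   [S → i]
kigkijiU ⇒ kigkijiB   [U → B]
kigkijiB ⇒ kigkijik   [B → k]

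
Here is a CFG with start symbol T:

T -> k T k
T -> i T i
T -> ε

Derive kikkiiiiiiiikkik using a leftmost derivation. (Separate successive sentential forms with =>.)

T => kTk   [T -> k T k]
kTk => kiTik   [T -> i T i]
kiTik => kikTkik   [T -> k T k]
kikTkik => kikkTkkik   [T -> k T k]
kikkTkkik => kikkiTikkik   [T -> i T i]
kikkiTikkik => kikkiiTiikkik   [T -> i T i]
kikkiiTiikkik => kikkiiiTiiikkik   [T -> i T i]
kikkiiiTiiikkik => kikkiiiiTiiiikkik   [T -> i T i]
kikkiiiiTiiiikkik => kikkiiiiiiiikkik   [T -> ε]

T => kTk => kiTik => kikTkik => kikkTkkik => kikkiTikkik => kikkiiTiikkik => kikkiiiTiiikkik => kikkiiiiTiiiikkik => kikkiiiiiiiikkik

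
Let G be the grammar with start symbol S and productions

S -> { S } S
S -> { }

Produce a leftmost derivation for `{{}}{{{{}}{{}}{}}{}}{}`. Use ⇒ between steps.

S ⇒ {S}S   [S -> { S } S]
{S}S ⇒ {{}}S   [S -> { }]
{{}}S ⇒ {{}}{S}S   [S -> { S } S]
{{}}{S}S ⇒ {{}}{{S}S}S   [S -> { S } S]
{{}}{{S}S}S ⇒ {{}}{{{S}S}S}S   [S -> { S } S]
{{}}{{{S}S}S}S ⇒ {{}}{{{{}}S}S}S   [S -> { }]
{{}}{{{{}}S}S}S ⇒ {{}}{{{{}}{S}S}S}S   [S -> { S } S]
{{}}{{{{}}{S}S}S}S ⇒ {{}}{{{{}}{{}}S}S}S   [S -> { }]
{{}}{{{{}}{{}}S}S}S ⇒ {{}}{{{{}}{{}}{}}S}S   [S -> { }]
{{}}{{{{}}{{}}{}}S}S ⇒ {{}}{{{{}}{{}}{}}{}}S   [S -> { }]
{{}}{{{{}}{{}}{}}{}}S ⇒ {{}}{{{{}}{{}}{}}{}}{}   [S -> { }]

S ⇒ {S}S ⇒ {{}}S ⇒ {{}}{S}S ⇒ {{}}{{S}S}S ⇒ {{}}{{{S}S}S}S ⇒ {{}}{{{{}}S}S}S ⇒ {{}}{{{{}}{S}S}S}S ⇒ {{}}{{{{}}{{}}S}S}S ⇒ {{}}{{{{}}{{}}{}}S}S ⇒ {{}}{{{{}}{{}}{}}{}}S ⇒ {{}}{{{{}}{{}}{}}{}}{}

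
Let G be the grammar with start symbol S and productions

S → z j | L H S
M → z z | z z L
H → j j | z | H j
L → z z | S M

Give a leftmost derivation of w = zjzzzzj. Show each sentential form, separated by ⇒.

S ⇒ LHS ⇒ SMHS ⇒ zjMHS ⇒ zjzzHS ⇒ zjzzzS ⇒ zjzzzzj

S ⇒ LHS   [S → L H S]
LHS ⇒ SMHS   [L → S M]
SMHS ⇒ zjMHS   [S → z j]
zjMHS ⇒ zjzzHS   [M → z z]
zjzzHS ⇒ zjzzzS   [H → z]
zjzzzS ⇒ zjzzzzj   [S → z j]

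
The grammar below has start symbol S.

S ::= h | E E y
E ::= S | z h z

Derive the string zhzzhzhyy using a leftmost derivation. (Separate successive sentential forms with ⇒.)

S ⇒ EEy ⇒ zhzEy ⇒ zhzSy ⇒ zhzEEyy ⇒ zhzzhzEyy ⇒ zhzzhzSyy ⇒ zhzzhzhyy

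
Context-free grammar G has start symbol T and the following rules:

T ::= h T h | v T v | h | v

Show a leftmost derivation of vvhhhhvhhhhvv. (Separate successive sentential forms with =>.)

T => vTv   [T ::= v T v]
vTv => vvTvv   [T ::= v T v]
vvTvv => vvhThvv   [T ::= h T h]
vvhThvv => vvhhThhvv   [T ::= h T h]
vvhhThhvv => vvhhhThhhvv   [T ::= h T h]
vvhhhThhhvv => vvhhhhThhhhvv   [T ::= h T h]
vvhhhhThhhhvv => vvhhhhvhhhhvv   [T ::= v]

T => vTv => vvTvv => vvhThvv => vvhhThhvv => vvhhhThhhvv => vvhhhhThhhhvv => vvhhhhvhhhhvv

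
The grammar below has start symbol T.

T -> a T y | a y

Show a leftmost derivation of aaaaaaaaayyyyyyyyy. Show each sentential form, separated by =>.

T => aTy => aaTyy => aaaTyyy => aaaaTyyyy => aaaaaTyyyyy => aaaaaaTyyyyyy => aaaaaaaTyyyyyyy => aaaaaaaaTyyyyyyyy => aaaaaaaaayyyyyyyyy

T => aTy   [T -> a T y]
aTy => aaTyy   [T -> a T y]
aaTyy => aaaTyyy   [T -> a T y]
aaaTyyy => aaaaTyyyy   [T -> a T y]
aaaaTyyyy => aaaaaTyyyyy   [T -> a T y]
aaaaaTyyyyy => aaaaaaTyyyyyy   [T -> a T y]
aaaaaaTyyyyyy => aaaaaaaTyyyyyyy   [T -> a T y]
aaaaaaaTyyyyyyy => aaaaaaaaTyyyyyyyy   [T -> a T y]
aaaaaaaaTyyyyyyyy => aaaaaaaaayyyyyyyyy   [T -> a y]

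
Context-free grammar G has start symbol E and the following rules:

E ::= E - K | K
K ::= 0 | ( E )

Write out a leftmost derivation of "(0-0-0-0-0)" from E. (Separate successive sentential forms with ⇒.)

E ⇒ K ⇒ (E) ⇒ (E-K) ⇒ (E-K-K) ⇒ (E-K-K-K) ⇒ (E-K-K-K-K) ⇒ (K-K-K-K-K) ⇒ (0-K-K-K-K) ⇒ (0-0-K-K-K) ⇒ (0-0-0-K-K) ⇒ (0-0-0-0-K) ⇒ (0-0-0-0-0)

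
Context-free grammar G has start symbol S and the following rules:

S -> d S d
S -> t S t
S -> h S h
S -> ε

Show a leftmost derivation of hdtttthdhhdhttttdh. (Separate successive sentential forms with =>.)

S=>hSh=>hdSdh=>hdtStdh=>hdttSttdh=>hdtttStttdh=>hdttttSttttdh=>hdtttthShttttdh=>hdtttthdSdhttttdh=>hdtttthdhShdhttttdh=>hdtttthdhhdhttttdh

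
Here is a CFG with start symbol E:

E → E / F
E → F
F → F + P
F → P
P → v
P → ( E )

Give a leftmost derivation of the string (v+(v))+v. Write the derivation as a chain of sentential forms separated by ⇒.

E⇒F⇒F+P⇒P+P⇒(E)+P⇒(F)+P⇒(F+P)+P⇒(P+P)+P⇒(v+P)+P⇒(v+(E))+P⇒(v+(F))+P⇒(v+(P))+P⇒(v+(v))+P⇒(v+(v))+v

E ⇒ F   [E → F]
F ⇒ F+P   [F → F + P]
F+P ⇒ P+P   [F → P]
P+P ⇒ (E)+P   [P → ( E )]
(E)+P ⇒ (F)+P   [E → F]
(F)+P ⇒ (F+P)+P   [F → F + P]
(F+P)+P ⇒ (P+P)+P   [F → P]
(P+P)+P ⇒ (v+P)+P   [P → v]
(v+P)+P ⇒ (v+(E))+P   [P → ( E )]
(v+(E))+P ⇒ (v+(F))+P   [E → F]
(v+(F))+P ⇒ (v+(P))+P   [F → P]
(v+(P))+P ⇒ (v+(v))+P   [P → v]
(v+(v))+P ⇒ (v+(v))+v   [P → v]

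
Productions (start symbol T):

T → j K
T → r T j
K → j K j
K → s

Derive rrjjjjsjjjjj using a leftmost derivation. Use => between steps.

T => rTj   [T → r T j]
rTj => rrTjj   [T → r T j]
rrTjj => rrjKjj   [T → j K]
rrjKjj => rrjjKjjj   [K → j K j]
rrjjKjjj => rrjjjKjjjj   [K → j K j]
rrjjjKjjjj => rrjjjjKjjjjj   [K → j K j]
rrjjjjKjjjjj => rrjjjjsjjjjj   [K → s]

T => rTj => rrTjj => rrjKjj => rrjjKjjj => rrjjjKjjjj => rrjjjjKjjjjj => rrjjjjsjjjjj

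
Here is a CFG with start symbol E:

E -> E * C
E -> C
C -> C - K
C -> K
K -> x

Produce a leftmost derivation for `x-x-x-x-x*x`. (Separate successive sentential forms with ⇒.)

E ⇒ E*C   [E -> E * C]
E*C ⇒ C*C   [E -> C]
C*C ⇒ C-K*C   [C -> C - K]
C-K*C ⇒ C-K-K*C   [C -> C - K]
C-K-K*C ⇒ C-K-K-K*C   [C -> C - K]
C-K-K-K*C ⇒ C-K-K-K-K*C   [C -> C - K]
C-K-K-K-K*C ⇒ K-K-K-K-K*C   [C -> K]
K-K-K-K-K*C ⇒ x-K-K-K-K*C   [K -> x]
x-K-K-K-K*C ⇒ x-x-K-K-K*C   [K -> x]
x-x-K-K-K*C ⇒ x-x-x-K-K*C   [K -> x]
x-x-x-K-K*C ⇒ x-x-x-x-K*C   [K -> x]
x-x-x-x-K*C ⇒ x-x-x-x-x*C   [K -> x]
x-x-x-x-x*C ⇒ x-x-x-x-x*K   [C -> K]
x-x-x-x-x*K ⇒ x-x-x-x-x*x   [K -> x]

E ⇒ E*C ⇒ C*C ⇒ C-K*C ⇒ C-K-K*C ⇒ C-K-K-K*C ⇒ C-K-K-K-K*C ⇒ K-K-K-K-K*C ⇒ x-K-K-K-K*C ⇒ x-x-K-K-K*C ⇒ x-x-x-K-K*C ⇒ x-x-x-x-K*C ⇒ x-x-x-x-x*C ⇒ x-x-x-x-x*K ⇒ x-x-x-x-x*x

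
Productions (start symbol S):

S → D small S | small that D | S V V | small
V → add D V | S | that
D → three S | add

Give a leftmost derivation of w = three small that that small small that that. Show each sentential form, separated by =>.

S => S V V   [S → S V V]
S V V => D small S V V   [S → D small S]
D small S V V => three S small S V V   [D → three S]
three S small S V V => three S V V small S V V   [S → S V V]
three S V V small S V V => three small V V small S V V   [S → small]
three small V V small S V V => three small that V small S V V   [V → that]
three small that V small S V V => three small that that small S V V   [V → that]
three small that that small S V V => three small that that small small V V   [S → small]
three small that that small small V V => three small that that small small that V   [V → that]
three small that that small small that V => three small that that small small that that   [V → that]

S => S V V => D small S V V => three S small S V V => three S V V small S V V => three small V V small S V V => three small that V small S V V => three small that that small S V V => three small that that small small V V => three small that that small small that V => three small that that small small that that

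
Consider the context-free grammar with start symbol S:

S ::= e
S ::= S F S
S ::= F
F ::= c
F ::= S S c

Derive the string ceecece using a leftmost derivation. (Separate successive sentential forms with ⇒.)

S ⇒ SFS ⇒ FFS ⇒ cFS ⇒ cSScS ⇒ cFScS ⇒ cSScScS ⇒ ceScScS ⇒ ceecScS ⇒ ceececS ⇒ ceecece

S ⇒ SFS   [S ::= S F S]
SFS ⇒ FFS   [S ::= F]
FFS ⇒ cFS   [F ::= c]
cFS ⇒ cSScS   [F ::= S S c]
cSScS ⇒ cFScS   [S ::= F]
cFScS ⇒ cSScScS   [F ::= S S c]
cSScScS ⇒ ceScScS   [S ::= e]
ceScScS ⇒ ceecScS   [S ::= e]
ceecScS ⇒ ceececS   [S ::= e]
ceececS ⇒ ceecece   [S ::= e]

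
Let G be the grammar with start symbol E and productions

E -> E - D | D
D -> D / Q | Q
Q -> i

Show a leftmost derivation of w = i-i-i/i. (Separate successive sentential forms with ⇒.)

E ⇒ E-D ⇒ E-D-D ⇒ D-D-D ⇒ Q-D-D ⇒ i-D-D ⇒ i-Q-D ⇒ i-i-D ⇒ i-i-D/Q ⇒ i-i-Q/Q ⇒ i-i-i/Q ⇒ i-i-i/i

E ⇒ E-D   [E -> E - D]
E-D ⇒ E-D-D   [E -> E - D]
E-D-D ⇒ D-D-D   [E -> D]
D-D-D ⇒ Q-D-D   [D -> Q]
Q-D-D ⇒ i-D-D   [Q -> i]
i-D-D ⇒ i-Q-D   [D -> Q]
i-Q-D ⇒ i-i-D   [Q -> i]
i-i-D ⇒ i-i-D/Q   [D -> D / Q]
i-i-D/Q ⇒ i-i-Q/Q   [D -> Q]
i-i-Q/Q ⇒ i-i-i/Q   [Q -> i]
i-i-i/Q ⇒ i-i-i/i   [Q -> i]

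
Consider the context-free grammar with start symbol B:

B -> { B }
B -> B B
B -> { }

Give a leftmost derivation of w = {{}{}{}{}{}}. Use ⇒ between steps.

B ⇒ {B} ⇒ {BB} ⇒ {BBB} ⇒ {BBBB} ⇒ {{}BBB} ⇒ {{}BBBB} ⇒ {{}{}BBB} ⇒ {{}{}{}BB} ⇒ {{}{}{}{}B} ⇒ {{}{}{}{}{}}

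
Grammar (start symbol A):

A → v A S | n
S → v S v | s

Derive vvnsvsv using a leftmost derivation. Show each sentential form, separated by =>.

A => vAS => vvASS => vvnSS => vvnsS => vvnsvSv => vvnsvsv

A => vAS   [A → v A S]
vAS => vvASS   [A → v A S]
vvASS => vvnSS   [A → n]
vvnSS => vvnsS   [S → s]
vvnsS => vvnsvSv   [S → v S v]
vvnsvSv => vvnsvsv   [S → s]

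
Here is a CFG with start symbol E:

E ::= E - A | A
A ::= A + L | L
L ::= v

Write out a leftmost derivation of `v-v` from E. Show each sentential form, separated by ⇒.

E ⇒ E-A   [E ::= E - A]
E-A ⇒ A-A   [E ::= A]
A-A ⇒ L-A   [A ::= L]
L-A ⇒ v-A   [L ::= v]
v-A ⇒ v-L   [A ::= L]
v-L ⇒ v-v   [L ::= v]

E ⇒ E-A ⇒ A-A ⇒ L-A ⇒ v-A ⇒ v-L ⇒ v-v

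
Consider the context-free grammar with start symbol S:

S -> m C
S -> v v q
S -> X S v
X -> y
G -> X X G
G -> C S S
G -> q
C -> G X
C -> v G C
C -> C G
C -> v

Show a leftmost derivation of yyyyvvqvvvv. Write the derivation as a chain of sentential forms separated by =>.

S=>XSv=>ySv=>yXSvv=>yySvv=>yyXSvvv=>yyySvvv=>yyyXSvvvv=>yyyySvvvv=>yyyyvvqvvvv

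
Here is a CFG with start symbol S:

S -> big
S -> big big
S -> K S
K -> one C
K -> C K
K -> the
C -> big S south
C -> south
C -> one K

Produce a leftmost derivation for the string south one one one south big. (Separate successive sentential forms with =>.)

S => K S => C K S => south K S => south one C S => south one one K S => south one one one C S => south one one one south S => south one one one south big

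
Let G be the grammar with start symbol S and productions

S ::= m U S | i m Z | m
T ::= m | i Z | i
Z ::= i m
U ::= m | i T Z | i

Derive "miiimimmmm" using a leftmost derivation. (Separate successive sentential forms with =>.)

S=>mUS=>miTZS=>miiZZS=>miiimZS=>miiimimS=>miiimimmUS=>miiimimmmS=>miiimimmmm

S => mUS   [S ::= m U S]
mUS => miTZS   [U ::= i T Z]
miTZS => miiZZS   [T ::= i Z]
miiZZS => miiimZS   [Z ::= i m]
miiimZS => miiimimS   [Z ::= i m]
miiimimS => miiimimmUS   [S ::= m U S]
miiimimmUS => miiimimmmS   [U ::= m]
miiimimmmS => miiimimmmm   [S ::= m]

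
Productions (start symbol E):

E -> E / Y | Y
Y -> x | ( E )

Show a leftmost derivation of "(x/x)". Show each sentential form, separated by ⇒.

E ⇒ Y ⇒ (E) ⇒ (E/Y) ⇒ (Y/Y) ⇒ (x/Y) ⇒ (x/x)

E ⇒ Y   [E -> Y]
Y ⇒ (E)   [Y -> ( E )]
(E) ⇒ (E/Y)   [E -> E / Y]
(E/Y) ⇒ (Y/Y)   [E -> Y]
(Y/Y) ⇒ (x/Y)   [Y -> x]
(x/Y) ⇒ (x/x)   [Y -> x]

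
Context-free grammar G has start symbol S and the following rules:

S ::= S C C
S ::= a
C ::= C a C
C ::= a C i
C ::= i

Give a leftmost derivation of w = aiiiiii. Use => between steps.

S => SCC   [S ::= S C C]
SCC => SCCCC   [S ::= S C C]
SCCCC => SCCCCCC   [S ::= S C C]
SCCCCCC => aCCCCCC   [S ::= a]
aCCCCCC => aiCCCCC   [C ::= i]
aiCCCCC => aiiCCCC   [C ::= i]
aiiCCCC => aiiiCCC   [C ::= i]
aiiiCCC => aiiiiCC   [C ::= i]
aiiiiCC => aiiiiiC   [C ::= i]
aiiiiiC => aiiiiii   [C ::= i]

S => SCC => SCCCC => SCCCCCC => aCCCCCC => aiCCCCC => aiiCCCC => aiiiCCC => aiiiiCC => aiiiiiC => aiiiiii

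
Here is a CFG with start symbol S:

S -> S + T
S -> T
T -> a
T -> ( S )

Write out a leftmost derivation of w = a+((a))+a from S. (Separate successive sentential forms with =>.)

S => S+T => S+T+T => T+T+T => a+T+T => a+(S)+T => a+(T)+T => a+((S))+T => a+((T))+T => a+((a))+T => a+((a))+a

S => S+T   [S -> S + T]
S+T => S+T+T   [S -> S + T]
S+T+T => T+T+T   [S -> T]
T+T+T => a+T+T   [T -> a]
a+T+T => a+(S)+T   [T -> ( S )]
a+(S)+T => a+(T)+T   [S -> T]
a+(T)+T => a+((S))+T   [T -> ( S )]
a+((S))+T => a+((T))+T   [S -> T]
a+((T))+T => a+((a))+T   [T -> a]
a+((a))+T => a+((a))+a   [T -> a]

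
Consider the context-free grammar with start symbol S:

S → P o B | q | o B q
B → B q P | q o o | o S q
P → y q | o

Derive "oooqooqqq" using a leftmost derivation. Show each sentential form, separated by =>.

S => oBq   [S → o B q]
oBq => ooSqq   [B → o S q]
ooSqq => oooBqqq   [S → o B q]
oooBqqq => oooqooqqq   [B → q o o]

S => oBq => ooSqq => oooBqqq => oooqooqqq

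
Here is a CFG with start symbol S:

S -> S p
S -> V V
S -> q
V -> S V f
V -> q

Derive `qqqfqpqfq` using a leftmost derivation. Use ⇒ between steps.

S ⇒ VV   [S -> V V]
VV ⇒ SVfV   [V -> S V f]
SVfV ⇒ SpVfV   [S -> S p]
SpVfV ⇒ VVpVfV   [S -> V V]
VVpVfV ⇒ SVfVpVfV   [V -> S V f]
SVfVpVfV ⇒ VVVfVpVfV   [S -> V V]
VVVfVpVfV ⇒ qVVfVpVfV   [V -> q]
qVVfVpVfV ⇒ qqVfVpVfV   [V -> q]
qqVfVpVfV ⇒ qqqfVpVfV   [V -> q]
qqqfVpVfV ⇒ qqqfqpVfV   [V -> q]
qqqfqpVfV ⇒ qqqfqpqfV   [V -> q]
qqqfqpqfV ⇒ qqqfqpqfq   [V -> q]

S ⇒ VV ⇒ SVfV ⇒ SpVfV ⇒ VVpVfV ⇒ SVfVpVfV ⇒ VVVfVpVfV ⇒ qVVfVpVfV ⇒ qqVfVpVfV ⇒ qqqfVpVfV ⇒ qqqfqpVfV ⇒ qqqfqpqfV ⇒ qqqfqpqfq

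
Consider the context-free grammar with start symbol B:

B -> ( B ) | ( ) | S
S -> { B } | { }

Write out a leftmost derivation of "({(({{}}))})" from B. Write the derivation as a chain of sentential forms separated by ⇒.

B⇒(B)⇒(S)⇒({B})⇒({(B)})⇒({((B))})⇒({((S))})⇒({(({B}))})⇒({(({S}))})⇒({(({{}}))})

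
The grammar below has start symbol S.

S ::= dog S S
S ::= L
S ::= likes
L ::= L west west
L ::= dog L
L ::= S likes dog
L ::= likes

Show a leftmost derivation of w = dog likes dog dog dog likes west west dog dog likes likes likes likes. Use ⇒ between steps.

S ⇒ dog S S   [S ::= dog S S]
dog S S ⇒ dog likes S   [S ::= likes]
dog likes S ⇒ dog likes dog S S   [S ::= dog S S]
dog likes dog S S ⇒ dog likes dog dog S S S   [S ::= dog S S]
dog likes dog dog S S S ⇒ dog likes dog dog L S S   [S ::= L]
dog likes dog dog L S S ⇒ dog likes dog dog L west west S S   [L ::= L west west]
dog likes dog dog L west west S S ⇒ dog likes dog dog dog L west west S S   [L ::= dog L]
dog likes dog dog dog L west west S S ⇒ dog likes dog dog dog likes west west S S   [L ::= likes]
dog likes dog dog dog likes west west S S ⇒ dog likes dog dog dog likes west west dog S S S   [S ::= dog S S]
dog likes dog dog dog likes west west dog S S S ⇒ dog likes dog dog dog likes west west dog dog S S S S   [S ::= dog S S]
dog likes dog dog dog likes west west dog dog S S S S ⇒ dog likes dog dog dog likes west west dog dog likes S S S   [S ::= likes]
dog likes dog dog dog likes west west dog dog likes S S S ⇒ dog likes dog dog dog likes west west dog dog likes likes S S   [S ::= likes]
dog likes dog dog dog likes west west dog dog likes likes S S ⇒ dog likes dog dog dog likes west west dog dog likes likes likes S   [S ::= likes]
dog likes dog dog dog likes west west dog dog likes likes likes S ⇒ dog likes dog dog dog likes west west dog dog likes likes likes likes   [S ::= likes]

S ⇒ dog S S ⇒ dog likes S ⇒ dog likes dog S S ⇒ dog likes dog dog S S S ⇒ dog likes dog dog L S S ⇒ dog likes dog dog L west west S S ⇒ dog likes dog dog dog L west west S S ⇒ dog likes dog dog dog likes west west S S ⇒ dog likes dog dog dog likes west west dog S S S ⇒ dog likes dog dog dog likes west west dog dog S S S S ⇒ dog likes dog dog dog likes west west dog dog likes S S S ⇒ dog likes dog dog dog likes west west dog dog likes likes S S ⇒ dog likes dog dog dog likes west west dog dog likes likes likes S ⇒ dog likes dog dog dog likes west west dog dog likes likes likes likes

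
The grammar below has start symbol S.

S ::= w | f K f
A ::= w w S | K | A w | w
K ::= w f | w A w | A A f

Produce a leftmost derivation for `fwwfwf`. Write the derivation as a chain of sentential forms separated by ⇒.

S ⇒ fKf   [S ::= f K f]
fKf ⇒ fwAwf   [K ::= w A w]
fwAwf ⇒ fwKwf   [A ::= K]
fwKwf ⇒ fwwfwf   [K ::= w f]

S⇒fKf⇒fwAwf⇒fwKwf⇒fwwfwf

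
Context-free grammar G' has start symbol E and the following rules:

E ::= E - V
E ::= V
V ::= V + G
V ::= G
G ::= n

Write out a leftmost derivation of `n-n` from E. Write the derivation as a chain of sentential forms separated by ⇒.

E⇒E-V⇒V-V⇒G-V⇒n-V⇒n-G⇒n-n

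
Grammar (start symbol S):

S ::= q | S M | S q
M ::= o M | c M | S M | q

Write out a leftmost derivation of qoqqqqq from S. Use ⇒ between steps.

S ⇒ SM ⇒ SMM ⇒ qMM ⇒ qoMM ⇒ qoSMM ⇒ qoSqMM ⇒ qoSqqMM ⇒ qoqqqMM ⇒ qoqqqqM ⇒ qoqqqqq

S ⇒ SM   [S ::= S M]
SM ⇒ SMM   [S ::= S M]
SMM ⇒ qMM   [S ::= q]
qMM ⇒ qoMM   [M ::= o M]
qoMM ⇒ qoSMM   [M ::= S M]
qoSMM ⇒ qoSqMM   [S ::= S q]
qoSqMM ⇒ qoSqqMM   [S ::= S q]
qoSqqMM ⇒ qoqqqMM   [S ::= q]
qoqqqMM ⇒ qoqqqqM   [M ::= q]
qoqqqqM ⇒ qoqqqqq   [M ::= q]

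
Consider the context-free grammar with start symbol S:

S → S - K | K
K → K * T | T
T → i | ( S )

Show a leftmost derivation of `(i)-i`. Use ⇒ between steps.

S ⇒ S-K   [S → S - K]
S-K ⇒ K-K   [S → K]
K-K ⇒ T-K   [K → T]
T-K ⇒ (S)-K   [T → ( S )]
(S)-K ⇒ (K)-K   [S → K]
(K)-K ⇒ (T)-K   [K → T]
(T)-K ⇒ (i)-K   [T → i]
(i)-K ⇒ (i)-T   [K → T]
(i)-T ⇒ (i)-i   [T → i]

S ⇒ S-K ⇒ K-K ⇒ T-K ⇒ (S)-K ⇒ (K)-K ⇒ (T)-K ⇒ (i)-K ⇒ (i)-T ⇒ (i)-i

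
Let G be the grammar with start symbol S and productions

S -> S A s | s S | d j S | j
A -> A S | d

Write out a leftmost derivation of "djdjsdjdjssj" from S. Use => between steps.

S => djS   [S -> d j S]
djS => djdjS   [S -> d j S]
djdjS => djdjsS   [S -> s S]
djdjsS => djdjsdjS   [S -> d j S]
djdjsdjS => djdjsdjdjS   [S -> d j S]
djdjsdjdjS => djdjsdjdjsS   [S -> s S]
djdjsdjdjsS => djdjsdjdjssS   [S -> s S]
djdjsdjdjssS => djdjsdjdjssj   [S -> j]

S=>djS=>djdjS=>djdjsS=>djdjsdjS=>djdjsdjdjS=>djdjsdjdjsS=>djdjsdjdjssS=>djdjsdjdjssj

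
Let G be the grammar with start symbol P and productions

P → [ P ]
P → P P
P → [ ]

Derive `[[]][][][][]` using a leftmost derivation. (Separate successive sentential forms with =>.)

P=>PP=>PPP=>PPPP=>PPPPP=>[P]PPPP=>[[]]PPPP=>[[]][]PPP=>[[]][][]PP=>[[]][][][]P=>[[]][][][][]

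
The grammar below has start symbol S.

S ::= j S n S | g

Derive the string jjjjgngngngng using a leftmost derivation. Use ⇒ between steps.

S ⇒ jSnS ⇒ jjSnSnS ⇒ jjjSnSnSnS ⇒ jjjjSnSnSnSnS ⇒ jjjjgnSnSnSnS ⇒ jjjjgngnSnSnS ⇒ jjjjgngngnSnS ⇒ jjjjgngngngnS ⇒ jjjjgngngngng

S ⇒ jSnS   [S ::= j S n S]
jSnS ⇒ jjSnSnS   [S ::= j S n S]
jjSnSnS ⇒ jjjSnSnSnS   [S ::= j S n S]
jjjSnSnSnS ⇒ jjjjSnSnSnSnS   [S ::= j S n S]
jjjjSnSnSnSnS ⇒ jjjjgnSnSnSnS   [S ::= g]
jjjjgnSnSnSnS ⇒ jjjjgngnSnSnS   [S ::= g]
jjjjgngnSnSnS ⇒ jjjjgngngnSnS   [S ::= g]
jjjjgngngnSnS ⇒ jjjjgngngngnS   [S ::= g]
jjjjgngngngnS ⇒ jjjjgngngngng   [S ::= g]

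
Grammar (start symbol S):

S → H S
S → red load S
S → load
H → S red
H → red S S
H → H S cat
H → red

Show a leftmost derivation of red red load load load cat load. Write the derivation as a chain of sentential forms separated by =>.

S => H S => H S cat S => red S S S cat S => red H S S S cat S => red red S S S cat S => red red load S S cat S => red red load load S cat S => red red load load load cat S => red red load load load cat load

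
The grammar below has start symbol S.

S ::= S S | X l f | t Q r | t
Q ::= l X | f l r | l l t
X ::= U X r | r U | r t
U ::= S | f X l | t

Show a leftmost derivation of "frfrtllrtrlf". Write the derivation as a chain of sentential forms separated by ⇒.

S ⇒ Xlf ⇒ UXrlf ⇒ fXlXrlf ⇒ frUlXrlf ⇒ frfXllXrlf ⇒ frfrUllXrlf ⇒ frfrtllXrlf ⇒ frfrtllrUrlf ⇒ frfrtllrtrlf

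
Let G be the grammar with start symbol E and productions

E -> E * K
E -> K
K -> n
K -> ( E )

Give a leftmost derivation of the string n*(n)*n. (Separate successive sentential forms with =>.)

E => E*K => E*K*K => K*K*K => n*K*K => n*(E)*K => n*(K)*K => n*(n)*K => n*(n)*n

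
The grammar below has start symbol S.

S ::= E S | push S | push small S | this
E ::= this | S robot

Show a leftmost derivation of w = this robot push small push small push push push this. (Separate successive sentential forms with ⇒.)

S ⇒ E S ⇒ S robot S ⇒ this robot S ⇒ this robot push small S ⇒ this robot push small push small S ⇒ this robot push small push small push S ⇒ this robot push small push small push push S ⇒ this robot push small push small push push push S ⇒ this robot push small push small push push push this

S ⇒ E S   [S ::= E S]
E S ⇒ S robot S   [E ::= S robot]
S robot S ⇒ this robot S   [S ::= this]
this robot S ⇒ this robot push small S   [S ::= push small S]
this robot push small S ⇒ this robot push small push small S   [S ::= push small S]
this robot push small push small S ⇒ this robot push small push small push S   [S ::= push S]
this robot push small push small push S ⇒ this robot push small push small push push S   [S ::= push S]
this robot push small push small push push S ⇒ this robot push small push small push push push S   [S ::= push S]
this robot push small push small push push push S ⇒ this robot push small push small push push push this   [S ::= this]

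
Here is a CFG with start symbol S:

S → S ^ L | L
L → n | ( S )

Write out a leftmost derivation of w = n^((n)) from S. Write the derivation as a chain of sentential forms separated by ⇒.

S⇒S^L⇒L^L⇒n^L⇒n^(S)⇒n^(L)⇒n^((S))⇒n^((L))⇒n^((n))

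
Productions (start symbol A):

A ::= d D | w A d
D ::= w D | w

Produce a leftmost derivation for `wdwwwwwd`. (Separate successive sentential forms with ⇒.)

A ⇒ wAd ⇒ wdDd ⇒ wdwDd ⇒ wdwwDd ⇒ wdwwwDd ⇒ wdwwwwDd ⇒ wdwwwwwd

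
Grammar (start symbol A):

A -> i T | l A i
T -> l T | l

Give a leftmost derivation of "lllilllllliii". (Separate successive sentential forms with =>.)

A => lAi   [A -> l A i]
lAi => llAii   [A -> l A i]
llAii => lllAiii   [A -> l A i]
lllAiii => llliTiii   [A -> i T]
llliTiii => lllilTiii   [T -> l T]
lllilTiii => lllillTiii   [T -> l T]
lllillTiii => lllilllTiii   [T -> l T]
lllilllTiii => lllillllTiii   [T -> l T]
lllillllTiii => lllilllllTiii   [T -> l T]
lllilllllTiii => lllilllllliii   [T -> l]

A => lAi => llAii => lllAiii => llliTiii => lllilTiii => lllillTiii => lllilllTiii => lllillllTiii => lllilllllTiii => lllilllllliii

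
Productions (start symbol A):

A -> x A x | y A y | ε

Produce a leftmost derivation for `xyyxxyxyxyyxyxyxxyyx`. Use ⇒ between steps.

A ⇒ xAx   [A -> x A x]
xAx ⇒ xyAyx   [A -> y A y]
xyAyx ⇒ xyyAyyx   [A -> y A y]
xyyAyyx ⇒ xyyxAxyyx   [A -> x A x]
xyyxAxyyx ⇒ xyyxxAxxyyx   [A -> x A x]
xyyxxAxxyyx ⇒ xyyxxyAyxxyyx   [A -> y A y]
xyyxxyAyxxyyx ⇒ xyyxxyxAxyxxyyx   [A -> x A x]
xyyxxyxAxyxxyyx ⇒ xyyxxyxyAyxyxxyyx   [A -> y A y]
xyyxxyxyAyxyxxyyx ⇒ xyyxxyxyxAxyxyxxyyx   [A -> x A x]
xyyxxyxyxAxyxyxxyyx ⇒ xyyxxyxyxyAyxyxyxxyyx   [A -> y A y]
xyyxxyxyxyAyxyxyxxyyx ⇒ xyyxxyxyxyyxyxyxxyyx   [A -> ε]

A ⇒ xAx ⇒ xyAyx ⇒ xyyAyyx ⇒ xyyxAxyyx ⇒ xyyxxAxxyyx ⇒ xyyxxyAyxxyyx ⇒ xyyxxyxAxyxxyyx ⇒ xyyxxyxyAyxyxxyyx ⇒ xyyxxyxyxAxyxyxxyyx ⇒ xyyxxyxyxyAyxyxyxxyyx ⇒ xyyxxyxyxyyxyxyxxyyx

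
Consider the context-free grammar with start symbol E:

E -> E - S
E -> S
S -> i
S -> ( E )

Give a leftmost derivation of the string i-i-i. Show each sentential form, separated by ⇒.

E ⇒ E-S   [E -> E - S]
E-S ⇒ E-S-S   [E -> E - S]
E-S-S ⇒ S-S-S   [E -> S]
S-S-S ⇒ i-S-S   [S -> i]
i-S-S ⇒ i-i-S   [S -> i]
i-i-S ⇒ i-i-i   [S -> i]

E ⇒ E-S ⇒ E-S-S ⇒ S-S-S ⇒ i-S-S ⇒ i-i-S ⇒ i-i-i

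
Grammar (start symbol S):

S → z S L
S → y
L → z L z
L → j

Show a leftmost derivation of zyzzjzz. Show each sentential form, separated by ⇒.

S ⇒ zSL   [S → z S L]
zSL ⇒ zyL   [S → y]
zyL ⇒ zyzLz   [L → z L z]
zyzLz ⇒ zyzzLzz   [L → z L z]
zyzzLzz ⇒ zyzzjzz   [L → j]

S ⇒ zSL ⇒ zyL ⇒ zyzLz ⇒ zyzzLzz ⇒ zyzzjzz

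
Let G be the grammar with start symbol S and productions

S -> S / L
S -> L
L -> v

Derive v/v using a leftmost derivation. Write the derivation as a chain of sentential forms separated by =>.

S => S/L   [S -> S / L]
S/L => L/L   [S -> L]
L/L => v/L   [L -> v]
v/L => v/v   [L -> v]

S => S/L => L/L => v/L => v/v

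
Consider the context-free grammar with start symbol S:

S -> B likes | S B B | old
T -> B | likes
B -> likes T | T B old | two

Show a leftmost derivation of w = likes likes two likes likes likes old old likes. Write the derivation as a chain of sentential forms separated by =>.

S => B likes   [S -> B likes]
B likes => T B old likes   [B -> T B old]
T B old likes => B B old likes   [T -> B]
B B old likes => likes T B old likes   [B -> likes T]
likes T B old likes => likes B B old likes   [T -> B]
likes B B old likes => likes likes T B old likes   [B -> likes T]
likes likes T B old likes => likes likes B B old likes   [T -> B]
likes likes B B old likes => likes likes two B old likes   [B -> two]
likes likes two B old likes => likes likes two T B old old likes   [B -> T B old]
likes likes two T B old old likes => likes likes two likes B old old likes   [T -> likes]
likes likes two likes B old old likes => likes likes two likes likes T old old likes   [B -> likes T]
likes likes two likes likes T old old likes => likes likes two likes likes likes old old likes   [T -> likes]

S => B likes => T B old likes => B B old likes => likes T B old likes => likes B B old likes => likes likes T B old likes => likes likes B B old likes => likes likes two B old likes => likes likes two T B old old likes => likes likes two likes B old old likes => likes likes two likes likes T old old likes => likes likes two likes likes likes old old likes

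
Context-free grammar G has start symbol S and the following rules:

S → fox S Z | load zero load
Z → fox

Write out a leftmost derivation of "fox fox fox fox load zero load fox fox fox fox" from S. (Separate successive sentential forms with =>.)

S => fox S Z => fox fox S Z Z => fox fox fox S Z Z Z => fox fox fox fox S Z Z Z Z => fox fox fox fox load zero load Z Z Z Z => fox fox fox fox load zero load fox Z Z Z => fox fox fox fox load zero load fox fox Z Z => fox fox fox fox load zero load fox fox fox Z => fox fox fox fox load zero load fox fox fox fox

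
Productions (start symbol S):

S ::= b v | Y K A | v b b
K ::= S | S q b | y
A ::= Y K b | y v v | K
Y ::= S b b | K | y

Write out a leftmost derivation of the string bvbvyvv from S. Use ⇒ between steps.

S⇒YKA⇒KKA⇒SKA⇒bvKA⇒bvSA⇒bvbvA⇒bvbvyvv

S ⇒ YKA   [S ::= Y K A]
YKA ⇒ KKA   [Y ::= K]
KKA ⇒ SKA   [K ::= S]
SKA ⇒ bvKA   [S ::= b v]
bvKA ⇒ bvSA   [K ::= S]
bvSA ⇒ bvbvA   [S ::= b v]
bvbvA ⇒ bvbvyvv   [A ::= y v v]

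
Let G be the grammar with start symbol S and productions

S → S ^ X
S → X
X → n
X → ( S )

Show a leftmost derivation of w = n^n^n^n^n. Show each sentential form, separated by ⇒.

S ⇒ S^X ⇒ S^X^X ⇒ S^X^X^X ⇒ S^X^X^X^X ⇒ X^X^X^X^X ⇒ n^X^X^X^X ⇒ n^n^X^X^X ⇒ n^n^n^X^X ⇒ n^n^n^n^X ⇒ n^n^n^n^n

S ⇒ S^X   [S → S ^ X]
S^X ⇒ S^X^X   [S → S ^ X]
S^X^X ⇒ S^X^X^X   [S → S ^ X]
S^X^X^X ⇒ S^X^X^X^X   [S → S ^ X]
S^X^X^X^X ⇒ X^X^X^X^X   [S → X]
X^X^X^X^X ⇒ n^X^X^X^X   [X → n]
n^X^X^X^X ⇒ n^n^X^X^X   [X → n]
n^n^X^X^X ⇒ n^n^n^X^X   [X → n]
n^n^n^X^X ⇒ n^n^n^n^X   [X → n]
n^n^n^n^X ⇒ n^n^n^n^n   [X → n]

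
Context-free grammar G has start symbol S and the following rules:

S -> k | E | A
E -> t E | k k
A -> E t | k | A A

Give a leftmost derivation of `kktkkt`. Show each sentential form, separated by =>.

S=>A=>AA=>EtA=>kktA=>kktEt=>kktkkt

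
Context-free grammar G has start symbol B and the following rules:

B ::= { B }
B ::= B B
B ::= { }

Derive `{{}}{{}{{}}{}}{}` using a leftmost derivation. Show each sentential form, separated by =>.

B => BB   [B ::= B B]
BB => {B}B   [B ::= { B }]
{B}B => {{}}B   [B ::= { }]
{{}}B => {{}}BB   [B ::= B B]
{{}}BB => {{}}{B}B   [B ::= { B }]
{{}}{B}B => {{}}{BB}B   [B ::= B B]
{{}}{BB}B => {{}}{BBB}B   [B ::= B B]
{{}}{BBB}B => {{}}{{}BB}B   [B ::= { }]
{{}}{{}BB}B => {{}}{{}{B}B}B   [B ::= { B }]
{{}}{{}{B}B}B => {{}}{{}{{}}B}B   [B ::= { }]
{{}}{{}{{}}B}B => {{}}{{}{{}}{}}B   [B ::= { }]
{{}}{{}{{}}{}}B => {{}}{{}{{}}{}}{}   [B ::= { }]

B=>BB=>{B}B=>{{}}B=>{{}}BB=>{{}}{B}B=>{{}}{BB}B=>{{}}{BBB}B=>{{}}{{}BB}B=>{{}}{{}{B}B}B=>{{}}{{}{{}}B}B=>{{}}{{}{{}}{}}B=>{{}}{{}{{}}{}}{}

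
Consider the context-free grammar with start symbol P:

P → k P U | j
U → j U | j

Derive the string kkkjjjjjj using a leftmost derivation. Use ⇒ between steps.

P ⇒ kPU   [P → k P U]
kPU ⇒ kkPUU   [P → k P U]
kkPUU ⇒ kkkPUUU   [P → k P U]
kkkPUUU ⇒ kkkjUUU   [P → j]
kkkjUUU ⇒ kkkjjUUU   [U → j U]
kkkjjUUU ⇒ kkkjjjUU   [U → j]
kkkjjjUU ⇒ kkkjjjjU   [U → j]
kkkjjjjU ⇒ kkkjjjjjU   [U → j U]
kkkjjjjjU ⇒ kkkjjjjjj   [U → j]

P⇒kPU⇒kkPUU⇒kkkPUUU⇒kkkjUUU⇒kkkjjUUU⇒kkkjjjUU⇒kkkjjjjU⇒kkkjjjjjU⇒kkkjjjjjj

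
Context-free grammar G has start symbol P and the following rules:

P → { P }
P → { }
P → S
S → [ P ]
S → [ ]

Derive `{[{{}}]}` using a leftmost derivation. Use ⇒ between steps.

P⇒{P}⇒{S}⇒{[P]}⇒{[{P}]}⇒{[{{}}]}

P ⇒ {P}   [P → { P }]
{P} ⇒ {S}   [P → S]
{S} ⇒ {[P]}   [S → [ P ]]
{[P]} ⇒ {[{P}]}   [P → { P }]
{[{P}]} ⇒ {[{{}}]}   [P → { }]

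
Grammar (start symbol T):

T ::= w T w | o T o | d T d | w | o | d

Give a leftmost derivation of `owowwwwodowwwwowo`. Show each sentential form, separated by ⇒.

T ⇒ oTo ⇒ owTwo ⇒ owoTowo ⇒ owowTwowo ⇒ owowwTwwowo ⇒ owowwwTwwwowo ⇒ owowwwwTwwwwowo ⇒ owowwwwoTowwwwowo ⇒ owowwwwodowwwwowo

T ⇒ oTo   [T ::= o T o]
oTo ⇒ owTwo   [T ::= w T w]
owTwo ⇒ owoTowo   [T ::= o T o]
owoTowo ⇒ owowTwowo   [T ::= w T w]
owowTwowo ⇒ owowwTwwowo   [T ::= w T w]
owowwTwwowo ⇒ owowwwTwwwowo   [T ::= w T w]
owowwwTwwwowo ⇒ owowwwwTwwwwowo   [T ::= w T w]
owowwwwTwwwwowo ⇒ owowwwwoTowwwwowo   [T ::= o T o]
owowwwwoTowwwwowo ⇒ owowwwwodowwwwowo   [T ::= d]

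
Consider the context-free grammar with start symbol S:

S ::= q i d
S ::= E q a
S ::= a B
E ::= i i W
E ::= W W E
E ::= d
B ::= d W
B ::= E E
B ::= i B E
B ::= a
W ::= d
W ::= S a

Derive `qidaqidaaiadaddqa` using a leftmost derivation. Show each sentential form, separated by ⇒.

S ⇒ Eqa   [S ::= E q a]
Eqa ⇒ WWEqa   [E ::= W W E]
WWEqa ⇒ SaWEqa   [W ::= S a]
SaWEqa ⇒ qidaWEqa   [S ::= q i d]
qidaWEqa ⇒ qidaSaEqa   [W ::= S a]
qidaSaEqa ⇒ qidaqidaEqa   [S ::= q i d]
qidaqidaEqa ⇒ qidaqidaWWEqa   [E ::= W W E]
qidaqidaWWEqa ⇒ qidaqidaSaWEqa   [W ::= S a]
qidaqidaSaWEqa ⇒ qidaqidaaBaWEqa   [S ::= a B]
qidaqidaaBaWEqa ⇒ qidaqidaaiBEaWEqa   [B ::= i B E]
qidaqidaaiBEaWEqa ⇒ qidaqidaaiaEaWEqa   [B ::= a]
qidaqidaaiaEaWEqa ⇒ qidaqidaaiadaWEqa   [E ::= d]
qidaqidaaiadaWEqa ⇒ qidaqidaaiadadEqa   [W ::= d]
qidaqidaaiadadEqa ⇒ qidaqidaaiadaddqa   [E ::= d]

S⇒Eqa⇒WWEqa⇒SaWEqa⇒qidaWEqa⇒qidaSaEqa⇒qidaqidaEqa⇒qidaqidaWWEqa⇒qidaqidaSaWEqa⇒qidaqidaaBaWEqa⇒qidaqidaaiBEaWEqa⇒qidaqidaaiaEaWEqa⇒qidaqidaaiadaWEqa⇒qidaqidaaiadadEqa⇒qidaqidaaiadaddqa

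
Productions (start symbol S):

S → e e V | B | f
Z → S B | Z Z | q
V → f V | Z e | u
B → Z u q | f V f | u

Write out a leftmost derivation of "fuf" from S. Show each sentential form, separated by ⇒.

S ⇒ B ⇒ fVf ⇒ fuf

S ⇒ B   [S → B]
B ⇒ fVf   [B → f V f]
fVf ⇒ fuf   [V → u]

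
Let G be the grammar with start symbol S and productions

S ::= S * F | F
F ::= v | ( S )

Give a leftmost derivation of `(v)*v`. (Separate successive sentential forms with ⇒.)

S ⇒ S*F   [S ::= S * F]
S*F ⇒ F*F   [S ::= F]
F*F ⇒ (S)*F   [F ::= ( S )]
(S)*F ⇒ (F)*F   [S ::= F]
(F)*F ⇒ (v)*F   [F ::= v]
(v)*F ⇒ (v)*v   [F ::= v]

S⇒S*F⇒F*F⇒(S)*F⇒(F)*F⇒(v)*F⇒(v)*v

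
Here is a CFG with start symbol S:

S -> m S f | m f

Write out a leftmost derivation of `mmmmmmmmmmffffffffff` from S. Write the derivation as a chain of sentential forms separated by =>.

S => mSf => mmSff => mmmSfff => mmmmSffff => mmmmmSfffff => mmmmmmSffffff => mmmmmmmSfffffff => mmmmmmmmSffffffff => mmmmmmmmmSfffffffff => mmmmmmmmmmffffffffff

S => mSf   [S -> m S f]
mSf => mmSff   [S -> m S f]
mmSff => mmmSfff   [S -> m S f]
mmmSfff => mmmmSffff   [S -> m S f]
mmmmSffff => mmmmmSfffff   [S -> m S f]
mmmmmSfffff => mmmmmmSffffff   [S -> m S f]
mmmmmmSffffff => mmmmmmmSfffffff   [S -> m S f]
mmmmmmmSfffffff => mmmmmmmmSffffffff   [S -> m S f]
mmmmmmmmSffffffff => mmmmmmmmmSfffffffff   [S -> m S f]
mmmmmmmmmSfffffffff => mmmmmmmmmmffffffffff   [S -> m f]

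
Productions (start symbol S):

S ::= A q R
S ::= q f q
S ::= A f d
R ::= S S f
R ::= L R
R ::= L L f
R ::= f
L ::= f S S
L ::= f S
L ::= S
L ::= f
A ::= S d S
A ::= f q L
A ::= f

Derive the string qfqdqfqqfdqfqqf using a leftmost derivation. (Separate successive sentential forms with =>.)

S => AqR => SdSqR => AqRdSqR => SdSqRdSqR => qfqdSqRdSqR => qfqdqfqqRdSqR => qfqdqfqqfdSqR => qfqdqfqqfdqfqqR => qfqdqfqqfdqfqqf

S => AqR   [S ::= A q R]
AqR => SdSqR   [A ::= S d S]
SdSqR => AqRdSqR   [S ::= A q R]
AqRdSqR => SdSqRdSqR   [A ::= S d S]
SdSqRdSqR => qfqdSqRdSqR   [S ::= q f q]
qfqdSqRdSqR => qfqdqfqqRdSqR   [S ::= q f q]
qfqdqfqqRdSqR => qfqdqfqqfdSqR   [R ::= f]
qfqdqfqqfdSqR => qfqdqfqqfdqfqqR   [S ::= q f q]
qfqdqfqqfdqfqqR => qfqdqfqqfdqfqqf   [R ::= f]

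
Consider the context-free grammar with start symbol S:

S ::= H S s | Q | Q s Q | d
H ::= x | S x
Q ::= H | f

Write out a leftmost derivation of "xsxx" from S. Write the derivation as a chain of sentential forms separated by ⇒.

S ⇒ Q   [S ::= Q]
Q ⇒ H   [Q ::= H]
H ⇒ Sx   [H ::= S x]
Sx ⇒ QsQx   [S ::= Q s Q]
QsQx ⇒ HsQx   [Q ::= H]
HsQx ⇒ xsQx   [H ::= x]
xsQx ⇒ xsHx   [Q ::= H]
xsHx ⇒ xsxx   [H ::= x]

S ⇒ Q ⇒ H ⇒ Sx ⇒ QsQx ⇒ HsQx ⇒ xsQx ⇒ xsHx ⇒ xsxx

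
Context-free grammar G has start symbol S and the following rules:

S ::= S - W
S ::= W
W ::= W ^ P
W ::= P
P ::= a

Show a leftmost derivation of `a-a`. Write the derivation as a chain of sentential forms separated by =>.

S => S-W   [S ::= S - W]
S-W => W-W   [S ::= W]
W-W => P-W   [W ::= P]
P-W => a-W   [P ::= a]
a-W => a-P   [W ::= P]
a-P => a-a   [P ::= a]

S => S-W => W-W => P-W => a-W => a-P => a-a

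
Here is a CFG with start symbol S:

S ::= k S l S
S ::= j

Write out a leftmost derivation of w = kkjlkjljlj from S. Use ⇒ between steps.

S ⇒ kSlS   [S ::= k S l S]
kSlS ⇒ kkSlSlS   [S ::= k S l S]
kkSlSlS ⇒ kkjlSlS   [S ::= j]
kkjlSlS ⇒ kkjlkSlSlS   [S ::= k S l S]
kkjlkSlSlS ⇒ kkjlkjlSlS   [S ::= j]
kkjlkjlSlS ⇒ kkjlkjljlS   [S ::= j]
kkjlkjljlS ⇒ kkjlkjljlj   [S ::= j]

S ⇒ kSlS ⇒ kkSlSlS ⇒ kkjlSlS ⇒ kkjlkSlSlS ⇒ kkjlkjlSlS ⇒ kkjlkjljlS ⇒ kkjlkjljlj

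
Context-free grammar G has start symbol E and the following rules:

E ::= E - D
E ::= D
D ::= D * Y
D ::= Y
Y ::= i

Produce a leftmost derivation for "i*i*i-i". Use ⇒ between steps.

E ⇒ E-D ⇒ D-D ⇒ D*Y-D ⇒ D*Y*Y-D ⇒ Y*Y*Y-D ⇒ i*Y*Y-D ⇒ i*i*Y-D ⇒ i*i*i-D ⇒ i*i*i-Y ⇒ i*i*i-i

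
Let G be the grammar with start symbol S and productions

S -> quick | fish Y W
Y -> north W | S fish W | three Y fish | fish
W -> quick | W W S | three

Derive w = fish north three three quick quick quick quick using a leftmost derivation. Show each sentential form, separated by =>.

S => fish Y W => fish north W W => fish north W W S W => fish north W W S W S W => fish north three W S W S W => fish north three three S W S W => fish north three three quick W S W => fish north three three quick quick S W => fish north three three quick quick quick W => fish north three three quick quick quick quick

S => fish Y W   [S -> fish Y W]
fish Y W => fish north W W   [Y -> north W]
fish north W W => fish north W W S W   [W -> W W S]
fish north W W S W => fish north W W S W S W   [W -> W W S]
fish north W W S W S W => fish north three W S W S W   [W -> three]
fish north three W S W S W => fish north three three S W S W   [W -> three]
fish north three three S W S W => fish north three three quick W S W   [S -> quick]
fish north three three quick W S W => fish north three three quick quick S W   [W -> quick]
fish north three three quick quick S W => fish north three three quick quick quick W   [S -> quick]
fish north three three quick quick quick W => fish north three three quick quick quick quick   [W -> quick]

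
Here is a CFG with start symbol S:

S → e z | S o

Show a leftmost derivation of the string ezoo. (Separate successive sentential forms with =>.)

S => So => Soo => ezoo

S => So   [S → S o]
So => Soo   [S → S o]
Soo => ezoo   [S → e z]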